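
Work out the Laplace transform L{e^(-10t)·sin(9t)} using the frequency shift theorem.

Frequency shift: L{e^(at)f(t)} = F(s-a). L{e^(-10t)·sin(9t)} = 9/((s+10)² + 81)

Final answer: 9/((s+10)² + 81)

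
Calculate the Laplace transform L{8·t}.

L{t^n} = n!/s^(n+1), so L{t} = 1/s^2. Then L{8·t} = 8·1/s^2 = 8/s^2

Final answer: 8/s^2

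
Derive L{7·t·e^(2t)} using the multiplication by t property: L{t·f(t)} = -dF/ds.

Using L{t^n·e^(at)} = n!/(s-a)^(n+1), L{t·e^(2t)} = 1/(s-2)^2, so L{7·t·e^(2t)} = 7·1/(s-2)^2 = 7/(s-2)^2

Final answer: 7/(s-2)^2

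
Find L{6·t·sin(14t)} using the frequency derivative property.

L{sin(14t)} = 14/(s² + 196). By L{t·f(t)} = -F'(s): -d/ds[14/(s² + 196)] = -(14)·(-2s)/(s² + 196)² = 28s/(s² + 196)². Then L{6·t·sin(14t)} = 6·28s/(s² + 196)² = 168s/(s² + 196)²

Final answer: 168s/(s² + 196)²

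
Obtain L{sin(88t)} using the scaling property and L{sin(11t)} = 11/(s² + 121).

Using L{f(at)} = (1/a)F(s/a) with a=8: L{sin(88t)} = (1/8) · 11/((s/8)² + 121) = (1/8) · 11·64/(s² + 7744) = 88/(s² + 7744)

Final answer: 88/(s² + 7744)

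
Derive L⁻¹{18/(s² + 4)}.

This is the form c·a/(s² + a²) with a = 2, c = 9. L⁻¹ = 9·sin(2t)

Final answer: 9·sin(2t)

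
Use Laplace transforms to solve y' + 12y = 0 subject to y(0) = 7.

L{y'} + 12L{y} = 0. sY - 7 + 12Y = 0. Y(s+12) = 7. Y = 7/(s+12)

Final answer: y(t) = 7e^(-12t)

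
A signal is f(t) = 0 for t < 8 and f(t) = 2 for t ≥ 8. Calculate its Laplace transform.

f(t) = 2·u(t-8). L{u(t-8)} = e^(-8s)/s, so L{f(t)} = 2·e^(-8s)/s

Final answer: 2·e^(-8s)/s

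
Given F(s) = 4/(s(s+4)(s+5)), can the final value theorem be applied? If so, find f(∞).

Poles of sF(s) = 4/((s+4)(s+5)) are at s = -4 and s = -5, both in the left half-plane. Theorem applies. f(∞) = lim_{s→0} sF(s) = 4/(4·5) = 1/5

Final answer: 1/5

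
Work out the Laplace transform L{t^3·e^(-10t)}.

L{t^n·e^(at)} = n!/(s-a)^(n+1), so L{t^3·e^(-10t)} = 6/(s+10)^4

Final answer: 6/(s+10)^4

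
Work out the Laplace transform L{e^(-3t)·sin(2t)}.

L{e^(at)·sin(ωt)} = ω/((s-a)² + ω²), so L{e^(-3t)·sin(2t)} = 2/((s+3)² + 4)

Final answer: 2/((s+3)² + 4)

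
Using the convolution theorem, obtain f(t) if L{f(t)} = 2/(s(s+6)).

2/(s(s+6)) = (2/s)·(1/(s+6)) = L{2}·L{e^(-6t)}. By convolution, f(t) = 2*e^(-6t) = ∫₀ᵗ 2·e^(-6τ) dτ = 2·(1 - e^(-6t))/6

Final answer: 2·(1 - e^(-6t))/6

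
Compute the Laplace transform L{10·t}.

L{t^n} = n!/s^(n+1), so L{t} = 1/s^2. Then L{10·t} = 10·1/s^2 = 10/s^2

Final answer: 10/s^2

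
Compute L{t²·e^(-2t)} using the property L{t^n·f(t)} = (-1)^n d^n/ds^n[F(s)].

L{e^(-2t)} = 1/(s+2). d/ds[1/(s+2)] = -1/(s+2)². d²/ds²[1/(s+2)] = 2/(s+2)³. So L{t²·e^(-2t)} = (-1)² · 2/(s+2)³ = 2/(s+2)³

Final answer: 2/(s+2)³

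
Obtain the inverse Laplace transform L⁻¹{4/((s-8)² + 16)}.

Using frequency shift, L⁻¹{4/((s-8)² + 16)} = e^(8t)·sin(4t)

Final answer: e^(8t)·sin(4t)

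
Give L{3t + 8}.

L{3t + 8} = 3·L{t} + 8·L{1} = 3/s² + 8/s

Final answer: 3/s² + 8/s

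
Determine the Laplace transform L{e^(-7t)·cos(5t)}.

L{e^(at)·cos(ωt)} = (s-a)/((s-a)² + ω²), so L{e^(-7t)·cos(5t)} = (s+7)/((s+7)² + 25)

Final answer: (s+7)/((s+7)² + 25)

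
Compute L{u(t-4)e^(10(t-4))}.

u(t-a)f(t-a) with f(t)=e^(10t). L{e^(10t)} = 1/(s-10). By time shift: e^(-4s)/(s-10)

Final answer: e^(-4s)/(s-10)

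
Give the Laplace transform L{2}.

L{2} = 2 · L{1} = 2/s

Final answer: 2/s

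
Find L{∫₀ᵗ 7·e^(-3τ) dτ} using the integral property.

L{∫₀ᵗ f(τ)dτ} = F(s)/s with F(s) = 7/(s+3), so L{∫₀ᵗ 7·e^(-3τ) dτ} = 7/(s(s+3))

Final answer: 7/(s(s+3))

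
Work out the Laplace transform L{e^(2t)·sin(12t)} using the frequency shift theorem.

Frequency shift: L{e^(at)f(t)} = F(s-a). L{e^(2t)·sin(12t)} = 12/((s-2)² + 144)

Final answer: 12/((s-2)² + 144)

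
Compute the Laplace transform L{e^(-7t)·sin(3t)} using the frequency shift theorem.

Frequency shift: L{e^(at)f(t)} = F(s-a). L{e^(-7t)·sin(3t)} = 3/((s+7)² + 9)

Final answer: 3/((s+7)² + 9)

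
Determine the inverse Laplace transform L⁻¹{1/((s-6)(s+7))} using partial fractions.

Decompose: A/(s-6) + B/(s+7). A = 1/13, B = -1/13. f(t) = (e^(6t) - e^(-7t))/13

Final answer: (e^(6t) - e^(-7t))/13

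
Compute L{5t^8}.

L{t^n} = n!/s^(n+1). So L{5t^8} = 5·8!/s^9 = 201600/s^9

Final answer: 201600/s^9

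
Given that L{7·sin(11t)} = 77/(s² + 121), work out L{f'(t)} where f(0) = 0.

L{f'(t)} = s·F(s) - f(0) = s·77/(s² + 121) - 0 = 77s/(s² + 121)

Final answer: 77s/(s² + 121)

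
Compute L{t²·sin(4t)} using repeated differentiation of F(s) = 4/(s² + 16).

F(s) = 4/(s² + 16). F'(s) = -8s/(s² + 16)². F''(s) = -8(16 - 3s²)/(s² + 16)³ = (24s² - 128)/(s² + 16)³. So L{t²·sin(4t)} = (-1)² F''(s) = (24s² - 128)/(s² + 16)³

Final answer: (24s² - 128)/(s² + 16)³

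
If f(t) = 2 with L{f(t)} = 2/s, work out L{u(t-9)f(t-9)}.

Time shift theorem: L{u(t-a)f(t-a)} = e^(-as)F(s). Here a=9, F(s) = 2/s, so L{u(t-9)f(t-9)} = e^(-9s)·2/s

Final answer: e^(-9s)·2/s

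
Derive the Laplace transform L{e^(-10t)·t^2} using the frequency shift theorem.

L{e^(at)·t^n} = n!/(s-a)^(n+1), so L{e^(-10t)·t^2} = 2/(s+10)^3

Final answer: 2/(s+10)^3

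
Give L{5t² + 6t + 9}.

L{5t² + 6t + 9} = 5·2/s³ + 6/s² + 9/s = 10/s³ + 6/s² + 9/s

Final answer: 10/s³ + 6/s² + 9/s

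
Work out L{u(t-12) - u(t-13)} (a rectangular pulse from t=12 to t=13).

L{u(t-a)} = e^(-as)/s. L{u(t-12) - u(t-13)} = (e^(-12s) - e^(-13s))/s

Final answer: (e^(-12s) - e^(-13s))/s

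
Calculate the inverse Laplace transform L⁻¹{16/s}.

L⁻¹{c/s} = c, so L⁻¹{16/s} = 16

Final answer: 16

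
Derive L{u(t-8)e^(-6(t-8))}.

u(t-a)f(t-a) with f(t)=e^(-6t). L{e^(-6t)} = 1/(s+6). By time shift: e^(-8s)/(s+6)

Final answer: e^(-8s)/(s+6)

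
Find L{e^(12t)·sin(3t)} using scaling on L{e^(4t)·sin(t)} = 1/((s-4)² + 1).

Scaling with a=3: L{e^(12t)·sin(3t)} = (1/3) · 1/((s/3-4)² + 1). Simplifying: 3/((s-12)² + 9)

Final answer: 3/((s-12)² + 9)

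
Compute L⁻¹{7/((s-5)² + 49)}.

Form: b/((s-a)² + b²) → e^(at)sin(bt). With a=5, b=7

Final answer: e^(5t)·sin(7t)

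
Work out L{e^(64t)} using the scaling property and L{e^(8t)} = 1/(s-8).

Using L{f(at)} = (1/a)F(s/a) with a=8 and f(t) = e^(8t): L{e^(64t)} = (1/8) · 1/((s/8)-8) = (1/8) · 8/(s-64) = 1/(s-64)

Final answer: 1/(s-64)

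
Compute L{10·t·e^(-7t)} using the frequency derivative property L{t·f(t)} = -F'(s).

L{e^(-7t)} = 1/(s+7). By frequency derivative: L{t·e^(-7t)} = -d/ds[1/(s+7)] = -(-1)/(s+7)² = 1/(s+7)². Then L{10·t·e^(-7t)} = 10·1/(s+7)² = 10/(s+7)²

Final answer: 10/(s+7)²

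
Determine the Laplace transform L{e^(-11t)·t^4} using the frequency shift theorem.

L{e^(at)·t^n} = n!/(s-a)^(n+1), so L{e^(-11t)·t^4} = 24/(s+11)^5

Final answer: 24/(s+11)^5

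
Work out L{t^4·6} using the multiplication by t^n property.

L{6} = 6/s. d^1/ds^1[1/s] = -1/s². d^2/ds^2[1/s] = 2/s^3. d^3/ds^3[1/s] = -6/s^4. d^4/ds^4[1/s] = 24/s^5. So L{t^4} = (-1)^{4}·24/s^5 = 24/s^5. Then L{t^4·6} = 6·24/s^5 = 144/s^5

Final answer: 144/s^5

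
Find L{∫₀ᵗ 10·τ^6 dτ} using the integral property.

L{∫₀ᵗ f(τ)dτ} = F(s)/s with f(t) = 10t^6. F(s) = 7200/s^7, so L{∫₀ᵗ 10·τ^6 dτ} = (7200/s^7)/s = 7200/s^8. (Check: ∫₀ᵗ 10·τ^6 dτ = 10t^7/7.)

Final answer: 7200/s^8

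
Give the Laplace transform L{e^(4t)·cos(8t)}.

L{e^(at)·cos(ωt)} = (s-a)/((s-a)² + ω²), so L{e^(4t)·cos(8t)} = (s-4)/((s-4)² + 64)

Final answer: (s-4)/((s-4)² + 64)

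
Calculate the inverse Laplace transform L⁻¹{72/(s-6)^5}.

L⁻¹{n!/(s-a)^(n+1)} = t^n·e^(at) with n=4, a=6. So L⁻¹{24/(s-6)^5} = t^4·e^(6t), and L⁻¹{72/(s-6)^5} = (72/24)·t^4·e^(6t) = 3·t^4·e^(6t)

Final answer: 3·t^4·e^(6t)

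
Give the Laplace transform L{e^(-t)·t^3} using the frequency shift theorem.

L{e^(at)·t^n} = n!/(s-a)^(n+1), so L{e^(-t)·t^3} = 6/(s+1)^4

Final answer: 6/(s+1)^4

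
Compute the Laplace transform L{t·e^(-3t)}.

L{t^n·e^(at)} = n!/(s-a)^(n+1), so L{t·e^(-3t)} = 1/(s+3)^2

Final answer: 1/(s+3)^2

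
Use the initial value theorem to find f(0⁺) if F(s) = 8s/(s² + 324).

f(0⁺) = lim_{s→∞} s·8s/(s² + 324) = lim_{s→∞} 8s²/(s² + 324) = 8

Final answer: 8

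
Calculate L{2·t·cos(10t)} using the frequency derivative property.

L{cos(10t)} = s/(s² + 100). Derivative: d/ds[s/(s² + 100)] = [(s² + 100) - s·2s]/(s² + 100)² = (100 - s²)/(s² + 100)². So L{t·cos(10t)} = -F'(s) = (s² - 100)/(s² + 100)². Then L{2·t·cos(10t)} = 2·(s² - 100)/(s² + 100)²

Final answer: 2·(s² - 100)/(s² + 100)²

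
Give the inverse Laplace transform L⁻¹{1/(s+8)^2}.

L⁻¹{n!/(s-a)^(n+1)} = t^n·e^(at), so L⁻¹{1/(s+8)^2} = t·e^(-8t)

Final answer: t·e^(-8t)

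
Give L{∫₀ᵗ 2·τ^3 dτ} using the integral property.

L{∫₀ᵗ f(τ)dτ} = F(s)/s with f(t) = 2t^3. F(s) = 12/s^4, so L{∫₀ᵗ 2·τ^3 dτ} = (12/s^4)/s = 12/s^5. (Check: ∫₀ᵗ 2·τ^3 dτ = 2t^4/4.)

Final answer: 12/s^5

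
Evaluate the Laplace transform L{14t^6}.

L{14t^6} = 14 · L{t^6} = 14 · 720/s^7 = 10080/s^7

Final answer: 10080/s^7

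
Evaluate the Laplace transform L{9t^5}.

L{9t^5} = 9 · L{t^5} = 9 · 120/s^6 = 1080/s^6

Final answer: 1080/s^6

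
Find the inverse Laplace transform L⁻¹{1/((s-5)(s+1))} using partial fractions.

Decompose: A/(s-5) + B/(s+1). A = 1/6, B = -1/6. f(t) = (e^(5t) - e^(-t))/6

Final answer: (e^(5t) - e^(-t))/6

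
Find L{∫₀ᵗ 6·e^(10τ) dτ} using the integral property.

L{∫₀ᵗ f(τ)dτ} = F(s)/s with F(s) = 6/(s-10), so L{∫₀ᵗ 6·e^(10τ) dτ} = 6/(s(s-10))

Final answer: 6/(s(s-10))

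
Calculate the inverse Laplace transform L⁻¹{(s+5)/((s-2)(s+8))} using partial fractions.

Using partial fractions, f(t) = (7e^(2t) + 3e^(-8t))/10

Final answer: (7e^(2t) + 3e^(-8t))/10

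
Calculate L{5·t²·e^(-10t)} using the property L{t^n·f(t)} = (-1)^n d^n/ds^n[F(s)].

L{e^(-10t)} = 1/(s+10). d/ds[1/(s+10)] = -1/(s+10)². d²/ds²[1/(s+10)] = 2/(s+10)³. So L{t²·e^(-10t)} = (-1)² · 2/(s+10)³ = 2/(s+10)³. Then L{5·t²·e^(-10t)} = 5·2/(s+10)³ = 10/(s+10)³

Final answer: 10/(s+10)³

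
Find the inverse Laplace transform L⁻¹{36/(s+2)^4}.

L⁻¹{n!/(s-a)^(n+1)} = t^n·e^(at) with n=3, a=-2. So L⁻¹{6/(s+2)^4} = t^3·e^(-2t), and L⁻¹{36/(s+2)^4} = (36/6)·t^3·e^(-2t) = 6·t^3·e^(-2t)

Final answer: 6·t^3·e^(-2t)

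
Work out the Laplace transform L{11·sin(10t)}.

L{sin(ωt)} = ω/(s² + ω²), so L{sin(10t)} = 10/(s² + 100). Then L{11·sin(10t)} = 11·10/(s² + 100) = 110/(s² + 100)

Final answer: 110/(s² + 100)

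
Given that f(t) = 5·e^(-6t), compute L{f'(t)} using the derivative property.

f(0) = 5, F(s) = 5/(s+6). L{f'(t)} = s·F(s) - f(0) = 5s/(s+6) - 5 = (5s - 5(s+6))/(s+6) = -30/(s+6)

Final answer: -30/(s+6)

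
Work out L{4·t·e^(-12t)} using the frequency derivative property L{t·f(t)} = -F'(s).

L{e^(-12t)} = 1/(s+12). By frequency derivative: L{t·e^(-12t)} = -d/ds[1/(s+12)] = -(-1)/(s+12)² = 1/(s+12)². Then L{4·t·e^(-12t)} = 4·1/(s+12)² = 4/(s+12)²

Final answer: 4/(s+12)²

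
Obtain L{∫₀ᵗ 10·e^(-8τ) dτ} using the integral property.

L{∫₀ᵗ f(τ)dτ} = F(s)/s with F(s) = 10/(s+8), so L{∫₀ᵗ 10·e^(-8τ) dτ} = 10/(s(s+8))

Final answer: 10/(s(s+8))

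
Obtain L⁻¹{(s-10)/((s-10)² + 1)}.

Using frequency shift: L⁻¹{(s-a)/((s-a)² + b²)} = e^(at)cos(bt). Here a=10, b=1

Final answer: e^(10t)·cos(t)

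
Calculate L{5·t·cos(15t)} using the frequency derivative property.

L{cos(15t)} = s/(s² + 225). Derivative: d/ds[s/(s² + 225)] = [(s² + 225) - s·2s]/(s² + 225)² = (225 - s²)/(s² + 225)². So L{t·cos(15t)} = -F'(s) = (s² - 225)/(s² + 225)². Then L{5·t·cos(15t)} = 5·(s² - 225)/(s² + 225)²

Final answer: 5·(s² - 225)/(s² + 225)²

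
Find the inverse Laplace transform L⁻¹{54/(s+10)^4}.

L⁻¹{n!/(s-a)^(n+1)} = t^n·e^(at) with n=3, a=-10. So L⁻¹{6/(s+10)^4} = t^3·e^(-10t), and L⁻¹{54/(s+10)^4} = (54/6)·t^3·e^(-10t) = 9·t^3·e^(-10t)

Final answer: 9·t^3·e^(-10t)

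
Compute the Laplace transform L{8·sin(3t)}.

L{sin(ωt)} = ω/(s² + ω²), so L{sin(3t)} = 3/(s² + 9). Then L{8·sin(3t)} = 8·3/(s² + 9) = 24/(s² + 9)

Final answer: 24/(s² + 9)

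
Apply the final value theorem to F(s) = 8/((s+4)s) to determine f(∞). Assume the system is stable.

f(∞) = lim_{s→0} sF(s) = lim_{s→0} 8/(s+4) = 2

Final answer: 2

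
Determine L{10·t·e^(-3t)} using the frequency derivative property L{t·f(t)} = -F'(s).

L{e^(-3t)} = 1/(s+3). By frequency derivative: L{t·e^(-3t)} = -d/ds[1/(s+3)] = -(-1)/(s+3)² = 1/(s+3)². Then L{10·t·e^(-3t)} = 10·1/(s+3)² = 10/(s+3)²

Final answer: 10/(s+3)²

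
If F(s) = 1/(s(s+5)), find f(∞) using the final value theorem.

f(∞) = lim_{s→0} s·1/(s(s+5)) = lim_{s→0} 1/(s+5) = 1/5 = 1/5

Final answer: 1/5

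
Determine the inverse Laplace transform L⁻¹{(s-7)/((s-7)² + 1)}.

Using frequency shift, L⁻¹{(s-7)/((s-7)² + 1)} = e^(7t)·cos(t)

Final answer: e^(7t)·cos(t)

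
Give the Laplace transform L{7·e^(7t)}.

L{e^(at)} = 1/(s-a), so L{e^(7t)} = 1/(s-7). Then L{7·e^(7t)} = 7/(s-7)

Final answer: 7/(s-7)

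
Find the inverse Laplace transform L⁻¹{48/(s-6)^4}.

L⁻¹{n!/(s-a)^(n+1)} = t^n·e^(at) with n=3, a=6. So L⁻¹{6/(s-6)^4} = t^3·e^(6t), and L⁻¹{48/(s-6)^4} = (48/6)·t^3·e^(6t) = 8·t^3·e^(6t)

Final answer: 8·t^3·e^(6t)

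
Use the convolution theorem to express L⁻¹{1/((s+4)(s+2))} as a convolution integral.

1/((s+4)(s+2)) = (1/(s+4))·(1/(s+2)) = L{e^(-4t)}·L{e^(-2t)}. So f(t) = e^(-4t)*e^(-2t) = ∫₀ᵗ e^(-4τ)·e^(-2(t-τ)) dτ

Final answer: ∫₀ᵗ e^(-4τ)·e^(-2(t-τ)) dτ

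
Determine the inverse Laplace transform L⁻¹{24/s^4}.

L⁻¹{n!/s^(n+1)} = t^n with n=3. So L⁻¹{6/s^4} = t^3, and L⁻¹{24/s^4} = (24/6)·t^3 = 4·t^3

Final answer: 4·t^3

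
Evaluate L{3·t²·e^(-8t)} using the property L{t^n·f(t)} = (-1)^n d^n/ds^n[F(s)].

L{e^(-8t)} = 1/(s+8). d/ds[1/(s+8)] = -1/(s+8)². d²/ds²[1/(s+8)] = 2/(s+8)³. So L{t²·e^(-8t)} = (-1)² · 2/(s+8)³ = 2/(s+8)³. Then L{3·t²·e^(-8t)} = 3·2/(s+8)³ = 6/(s+8)³

Final answer: 6/(s+8)³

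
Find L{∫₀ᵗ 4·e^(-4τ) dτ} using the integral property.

L{∫₀ᵗ f(τ)dτ} = F(s)/s with F(s) = 4/(s+4), so L{∫₀ᵗ 4·e^(-4τ) dτ} = 4/(s(s+4))

Final answer: 4/(s(s+4))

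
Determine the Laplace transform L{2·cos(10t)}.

L{cos(ωt)} = s/(s² + ω²), so L{cos(10t)} = s/(s² + 100). Then L{2·cos(10t)} = 2·s/(s² + 100) = 2s/(s² + 100)

Final answer: 2s/(s² + 100)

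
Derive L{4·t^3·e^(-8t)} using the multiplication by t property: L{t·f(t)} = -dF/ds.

Using L{t^n·e^(at)} = n!/(s-a)^(n+1), L{t^3·e^(-8t)} = 6/(s+8)^4, so L{4·t^3·e^(-8t)} = 4·6/(s+8)^4 = 24/(s+8)^4

Final answer: 24/(s+8)^4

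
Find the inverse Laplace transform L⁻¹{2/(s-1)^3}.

L⁻¹{n!/(s-a)^(n+1)} = t^n·e^(at), so L⁻¹{2/(s-1)^3} = t^2·e^t

Final answer: t^2·e^t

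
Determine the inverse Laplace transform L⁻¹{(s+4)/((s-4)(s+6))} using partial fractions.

Using partial fractions, f(t) = (8e^(4t) + 2e^(-6t))/10

Final answer: (8e^(4t) + 2e^(-6t))/10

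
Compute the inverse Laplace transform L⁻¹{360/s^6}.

L⁻¹{n!/s^(n+1)} = t^n with n=5. So L⁻¹{120/s^6} = t^5, and L⁻¹{360/s^6} = (360/120)·t^5 = 3·t^5

Final answer: 3·t^5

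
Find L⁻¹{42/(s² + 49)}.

This is the form c·a/(s² + a²) with a = 7, c = 6. L⁻¹ = 6·sin(7t)

Final answer: 6·sin(7t)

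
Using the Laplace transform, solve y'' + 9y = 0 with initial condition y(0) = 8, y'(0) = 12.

L{y''} + 9L{y} = 0. s²Y - 8s - 12 + 9Y = 0. Y(s² + 9) = 8s + 12. Y = (8s + 12)/(s² + 9). Inverting: y(t) = 8cos(3t) + 4sin(3t)

Final answer: y(t) = 8cos(3t) + 4sin(3t)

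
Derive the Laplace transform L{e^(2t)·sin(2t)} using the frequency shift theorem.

Frequency shift: L{e^(at)f(t)} = F(s-a). L{e^(2t)·sin(2t)} = 2/((s-2)² + 4)

Final answer: 2/((s-2)² + 4)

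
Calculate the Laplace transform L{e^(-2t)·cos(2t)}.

L{e^(at)·cos(ωt)} = (s-a)/((s-a)² + ω²), so L{e^(-2t)·cos(2t)} = (s+2)/((s+2)² + 4)

Final answer: (s+2)/((s+2)² + 4)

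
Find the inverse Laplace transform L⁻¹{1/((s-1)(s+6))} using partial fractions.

Decompose: A/(s-1) + B/(s+6). A = 1/7, B = -1/7. f(t) = (e^t - e^(-6t))/7

Final answer: (e^t - e^(-6t))/7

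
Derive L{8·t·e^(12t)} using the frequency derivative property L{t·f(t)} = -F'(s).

L{e^(12t)} = 1/(s-12). By frequency derivative: L{t·e^(12t)} = -d/ds[1/(s-12)] = -(-1)/(s-12)² = 1/(s-12)². Then L{8·t·e^(12t)} = 8·1/(s-12)² = 8/(s-12)²

Final answer: 8/(s-12)²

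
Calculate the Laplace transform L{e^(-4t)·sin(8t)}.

L{e^(at)·sin(ωt)} = ω/((s-a)² + ω²), so L{e^(-4t)·sin(8t)} = 8/((s+4)² + 64)

Final answer: 8/((s+4)² + 64)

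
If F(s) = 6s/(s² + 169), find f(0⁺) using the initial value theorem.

f(0⁺) = lim_{s→∞} s·6s/(s² + 169) = lim_{s→∞} 6s²/(s² + 169) = 6

Final answer: 6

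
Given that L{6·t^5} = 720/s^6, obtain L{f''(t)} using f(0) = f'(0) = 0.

L{f''(t)} = s²F(s) - sf(0) - f'(0) = s²·720/s^6 - 0 - 0 = 720/s^4

Final answer: 720/s^4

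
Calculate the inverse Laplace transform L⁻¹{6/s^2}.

L⁻¹{n!/s^(n+1)} = t^n with n=1. So L⁻¹{1/s^2} = t, and L⁻¹{6/s^2} = (6/1)·t = 6·t

Final answer: 6·t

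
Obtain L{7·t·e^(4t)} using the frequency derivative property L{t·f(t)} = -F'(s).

L{e^(4t)} = 1/(s-4). By frequency derivative: L{t·e^(4t)} = -d/ds[1/(s-4)] = -(-1)/(s-4)² = 1/(s-4)². Then L{7·t·e^(4t)} = 7·1/(s-4)² = 7/(s-4)²

Final answer: 7/(s-4)²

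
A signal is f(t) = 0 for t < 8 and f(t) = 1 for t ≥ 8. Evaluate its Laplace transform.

f(t) = u(t-8). L{u(t-8)} = e^(-8s)/s, so L{f(t)} = e^(-8s)/s

Final answer: e^(-8s)/s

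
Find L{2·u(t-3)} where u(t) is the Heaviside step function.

L{u(t-a)} = e^(-as)/s. Here a=3, so L{u(t-3)} = e^(-3s)/s, and L{2·u(t-3)} = 2·e^(-3s)/s

Final answer: 2·e^(-3s)/s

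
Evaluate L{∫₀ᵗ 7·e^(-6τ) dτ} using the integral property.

L{∫₀ᵗ f(τ)dτ} = F(s)/s with F(s) = 7/(s+6), so L{∫₀ᵗ 7·e^(-6τ) dτ} = 7/(s(s+6))

Final answer: 7/(s(s+6))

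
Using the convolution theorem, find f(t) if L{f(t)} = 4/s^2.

4/s^2 = (4/s)·(1/s) = L{4}·L{1}. By convolution, f(t) = 4*1 = ∫₀ᵗ 4·1 dτ = 4·t

Final answer: 4·t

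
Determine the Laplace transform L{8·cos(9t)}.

L{cos(ωt)} = s/(s² + ω²), so L{cos(9t)} = s/(s² + 81). Then L{8·cos(9t)} = 8·s/(s² + 81) = 8s/(s² + 81)

Final answer: 8s/(s² + 81)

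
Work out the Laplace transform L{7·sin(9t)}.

L{sin(ωt)} = ω/(s² + ω²), so L{sin(9t)} = 9/(s² + 81). Then L{7·sin(9t)} = 7·9/(s² + 81) = 63/(s² + 81)

Final answer: 63/(s² + 81)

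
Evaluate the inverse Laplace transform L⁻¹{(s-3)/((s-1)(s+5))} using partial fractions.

Using partial fractions, f(t) = (-2e^t + 8e^(-5t))/6

Final answer: (-2e^t + 8e^(-5t))/6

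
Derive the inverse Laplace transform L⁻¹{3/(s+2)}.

L⁻¹{1/(s-a)} = e^(at), so L⁻¹{1/(s+2)} = e^(-2t), and L⁻¹{3/(s+2)} = 3·e^(-2t)

Final answer: 3·e^(-2t)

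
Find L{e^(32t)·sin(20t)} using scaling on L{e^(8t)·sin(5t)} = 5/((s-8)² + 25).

Scaling with a=4: L{e^(32t)·sin(20t)} = (1/4) · 5/((s/4-8)² + 25). Simplifying: 20/((s-32)² + 400)

Final answer: 20/((s-32)² + 400)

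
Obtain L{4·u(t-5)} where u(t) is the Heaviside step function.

L{u(t-a)} = e^(-as)/s. Here a=5, so L{u(t-5)} = e^(-5s)/s, and L{4·u(t-5)} = 4·e^(-5s)/s

Final answer: 4·e^(-5s)/s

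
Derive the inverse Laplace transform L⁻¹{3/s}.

L⁻¹{c/s} = c, so L⁻¹{3/s} = 3

Final answer: 3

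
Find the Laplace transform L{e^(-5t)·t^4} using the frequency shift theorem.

L{e^(at)·t^n} = n!/(s-a)^(n+1), so L{e^(-5t)·t^4} = 24/(s+5)^5

Final answer: 24/(s+5)^5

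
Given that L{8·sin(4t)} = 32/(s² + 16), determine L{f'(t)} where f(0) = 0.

L{f'(t)} = s·F(s) - f(0) = s·32/(s² + 16) - 0 = 32s/(s² + 16)

Final answer: 32s/(s² + 16)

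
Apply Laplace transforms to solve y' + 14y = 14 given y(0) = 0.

sY + 14Y = 14/s. Y = 14/(s(s+14)). Partial fractions: Y = 1/s - 1/(s+14)

Final answer: y(t) = (1 - e^(-14t))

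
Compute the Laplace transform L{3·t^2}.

L{t^n} = n!/s^(n+1), so L{t^2} = 2/s^3. Then L{3·t^2} = 3·2/s^3 = 6/s^3

Final answer: 6/s^3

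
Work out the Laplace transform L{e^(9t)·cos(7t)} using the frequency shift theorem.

Frequency shift: L{e^(at)f(t)} = F(s-a). L{e^(9t)·cos(7t)} = (s-9)/((s-9)² + 49)

Final answer: (s-9)/((s-9)² + 49)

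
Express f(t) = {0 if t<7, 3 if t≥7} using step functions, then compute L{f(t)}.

f(t) = 3·u(t-7). L{u(t-7)} = e^(-7s)/s, so L{f(t)} = 3·e^(-7s)/s

Final answer: 3·e^(-7s)/s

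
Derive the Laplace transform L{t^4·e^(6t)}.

L{t^n·e^(at)} = n!/(s-a)^(n+1), so L{t^4·e^(6t)} = 24/(s-6)^5

Final answer: 24/(s-6)^5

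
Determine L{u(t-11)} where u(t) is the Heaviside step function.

L{u(t-a)} = e^(-as)/s. Here a=11, so L{u(t-11)} = e^(-11s)/s

Final answer: e^(-11s)/s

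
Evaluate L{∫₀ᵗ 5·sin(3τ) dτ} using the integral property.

L{∫₀ᵗ f(τ)dτ} = F(s)/s with F(s) = 15/(s² + 9), so the result is (15/(s² + 9))/s = 15/(s(s² + 9))

Final answer: 15/(s(s² + 9))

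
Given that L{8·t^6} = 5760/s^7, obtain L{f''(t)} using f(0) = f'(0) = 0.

L{f''(t)} = s²F(s) - sf(0) - f'(0) = s²·5760/s^7 - 0 - 0 = 5760/s^5

Final answer: 5760/s^5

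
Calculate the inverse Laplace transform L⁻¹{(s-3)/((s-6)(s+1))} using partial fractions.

Using partial fractions, f(t) = (3e^(6t) + 4e^(-t))/7

Final answer: (3e^(6t) + 4e^(-t))/7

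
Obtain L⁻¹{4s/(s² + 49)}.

This is the form c·s/(s² + a²) with a = 7, c = 4. L⁻¹ = 4·cos(7t)

Final answer: 4·cos(7t)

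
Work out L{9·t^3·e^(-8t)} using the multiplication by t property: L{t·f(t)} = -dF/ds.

Using L{t^n·e^(at)} = n!/(s-a)^(n+1), L{t^3·e^(-8t)} = 6/(s+8)^4, so L{9·t^3·e^(-8t)} = 9·6/(s+8)^4 = 54/(s+8)^4

Final answer: 54/(s+8)^4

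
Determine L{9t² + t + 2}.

L{9t² + t + 2} = 9·2/s³ + 1/s² + 2/s = 18/s³ + 1/s² + 2/s

Final answer: 18/s³ + 1/s² + 2/s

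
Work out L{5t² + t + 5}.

L{5t² + t + 5} = 5·2/s³ + 1/s² + 5/s = 10/s³ + 1/s² + 5/s

Final answer: 10/s³ + 1/s² + 5/s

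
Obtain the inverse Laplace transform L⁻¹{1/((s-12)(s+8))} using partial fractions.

Decompose: A/(s-12) + B/(s+8). A = 1/20, B = -1/20. f(t) = (e^(12t) - e^(-8t))/20

Final answer: (e^(12t) - e^(-8t))/20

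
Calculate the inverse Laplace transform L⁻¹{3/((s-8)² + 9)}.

Using frequency shift, L⁻¹{3/((s-8)² + 9)} = e^(8t)·sin(3t)

Final answer: e^(8t)·sin(3t)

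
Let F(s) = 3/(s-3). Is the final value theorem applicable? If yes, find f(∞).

sF(s) = 3s/(s-3) has a pole at s = 3 in the right half-plane. Theorem does NOT apply (unstable system; f(t) = 3·e^(3t) grows without bound).

Final answer: Not applicable (unstable)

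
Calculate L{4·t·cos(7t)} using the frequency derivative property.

L{cos(7t)} = s/(s² + 49). Derivative: d/ds[s/(s² + 49)] = [(s² + 49) - s·2s]/(s² + 49)² = (49 - s²)/(s² + 49)². So L{t·cos(7t)} = -F'(s) = (s² - 49)/(s² + 49)². Then L{4·t·cos(7t)} = 4·(s² - 49)/(s² + 49)²

Final answer: 4·(s² - 49)/(s² + 49)²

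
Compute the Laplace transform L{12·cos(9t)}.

L{cos(ωt)} = s/(s² + ω²), so L{cos(9t)} = s/(s² + 81). Then L{12·cos(9t)} = 12·s/(s² + 81) = 12s/(s² + 81)

Final answer: 12s/(s² + 81)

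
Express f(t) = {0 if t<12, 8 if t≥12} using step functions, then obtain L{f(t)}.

f(t) = 8·u(t-12). L{u(t-12)} = e^(-12s)/s, so L{f(t)} = 8·e^(-12s)/s

Final answer: 8·e^(-12s)/s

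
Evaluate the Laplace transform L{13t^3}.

L{13t^3} = 13 · L{t^3} = 13 · 6/s^4 = 78/s^4

Final answer: 78/s^4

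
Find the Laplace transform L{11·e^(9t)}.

L{e^(at)} = 1/(s-a), so L{e^(9t)} = 1/(s-9). Then L{11·e^(9t)} = 11/(s-9)

Final answer: 11/(s-9)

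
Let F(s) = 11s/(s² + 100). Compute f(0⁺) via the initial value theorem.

f(0⁺) = lim_{s→∞} s·11s/(s² + 100) = lim_{s→∞} 11s²/(s² + 100) = 11

Final answer: 11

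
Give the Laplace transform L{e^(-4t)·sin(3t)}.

L{e^(at)·sin(ωt)} = ω/((s-a)² + ω²), so L{e^(-4t)·sin(3t)} = 3/((s+4)² + 9)

Final answer: 3/((s+4)² + 9)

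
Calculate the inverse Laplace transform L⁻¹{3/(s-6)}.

L⁻¹{1/(s-a)} = e^(at), so L⁻¹{1/(s-6)} = e^(6t), and L⁻¹{3/(s-6)} = 3·e^(6t)

Final answer: 3·e^(6t)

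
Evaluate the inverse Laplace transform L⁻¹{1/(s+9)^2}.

L⁻¹{n!/(s-a)^(n+1)} = t^n·e^(at), so L⁻¹{1/(s+9)^2} = t·e^(-9t)

Final answer: t·e^(-9t)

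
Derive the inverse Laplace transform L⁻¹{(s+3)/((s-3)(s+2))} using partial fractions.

Using partial fractions, f(t) = (6e^(3t) - e^(-2t))/5

Final answer: (6e^(3t) - e^(-2t))/5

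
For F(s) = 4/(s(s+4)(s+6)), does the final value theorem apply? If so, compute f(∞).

Poles of sF(s) = 4/((s+4)(s+6)) are at s = -4 and s = -6, both in the left half-plane. Theorem applies. f(∞) = lim_{s→0} sF(s) = 4/(4·6) = 1/6

Final answer: 1/6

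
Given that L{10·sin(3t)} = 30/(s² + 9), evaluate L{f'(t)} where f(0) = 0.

L{f'(t)} = s·F(s) - f(0) = s·30/(s² + 9) - 0 = 30s/(s² + 9)

Final answer: 30s/(s² + 9)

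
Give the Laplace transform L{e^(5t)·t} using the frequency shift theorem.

L{e^(at)·t^n} = n!/(s-a)^(n+1), so L{e^(5t)·t} = 1/(s-5)^2

Final answer: 1/(s-5)^2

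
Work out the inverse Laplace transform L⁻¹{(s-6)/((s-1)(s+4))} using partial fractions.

Using partial fractions, f(t) = (-5e^t + 10e^(-4t))/5

Final answer: (-5e^t + 10e^(-4t))/5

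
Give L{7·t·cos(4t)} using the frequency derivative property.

L{cos(4t)} = s/(s² + 16). Derivative: d/ds[s/(s² + 16)] = [(s² + 16) - s·2s]/(s² + 16)² = (16 - s²)/(s² + 16)². So L{t·cos(4t)} = -F'(s) = (s² - 16)/(s² + 16)². Then L{7·t·cos(4t)} = 7·(s² - 16)/(s² + 16)²

Final answer: 7·(s² - 16)/(s² + 16)²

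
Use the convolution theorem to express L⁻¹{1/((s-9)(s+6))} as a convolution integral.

1/((s-9)(s+6)) = (1/(s-9))·(1/(s+6)) = L{e^(9t)}·L{e^(-6t)}. So f(t) = e^(9t)*e^(-6t) = ∫₀ᵗ e^(9τ)·e^(-6(t-τ)) dτ

Final answer: ∫₀ᵗ e^(9τ)·e^(-6(t-τ)) dτ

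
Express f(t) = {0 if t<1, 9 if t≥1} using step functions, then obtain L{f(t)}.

f(t) = 9·u(t-1). L{u(t-1)} = e^(-s)/s, so L{f(t)} = 9·e^(-s)/s

Final answer: 9·e^(-s)/s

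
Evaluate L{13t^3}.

L{t^n} = n!/s^(n+1). So L{13t^3} = 13·3!/s^4 = 78/s^4

Final answer: 78/s^4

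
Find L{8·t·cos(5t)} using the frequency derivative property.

L{cos(5t)} = s/(s² + 25). Derivative: d/ds[s/(s² + 25)] = [(s² + 25) - s·2s]/(s² + 25)² = (25 - s²)/(s² + 25)². So L{t·cos(5t)} = -F'(s) = (s² - 25)/(s² + 25)². Then L{8·t·cos(5t)} = 8·(s² - 25)/(s² + 25)²

Final answer: 8·(s² - 25)/(s² + 25)²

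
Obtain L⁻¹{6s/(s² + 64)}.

This is the form c·s/(s² + a²) with a = 8, c = 6. L⁻¹ = 6·cos(8t)

Final answer: 6·cos(8t)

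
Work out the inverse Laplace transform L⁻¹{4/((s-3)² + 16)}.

Using frequency shift, L⁻¹{4/((s-3)² + 16)} = e^(3t)·sin(4t)

Final answer: e^(3t)·sin(4t)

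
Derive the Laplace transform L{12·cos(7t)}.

L{cos(ωt)} = s/(s² + ω²), so L{cos(7t)} = s/(s² + 49). Then L{12·cos(7t)} = 12·s/(s² + 49) = 12s/(s² + 49)

Final answer: 12s/(s² + 49)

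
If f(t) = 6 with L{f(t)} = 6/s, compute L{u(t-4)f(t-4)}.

Time shift theorem: L{u(t-a)f(t-a)} = e^(-as)F(s). Here a=4, F(s) = 6/s, so L{u(t-4)f(t-4)} = e^(-4s)·6/s

Final answer: e^(-4s)·6/s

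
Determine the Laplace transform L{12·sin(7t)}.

L{sin(ωt)} = ω/(s² + ω²), so L{sin(7t)} = 7/(s² + 49). Then L{12·sin(7t)} = 12·7/(s² + 49) = 84/(s² + 49)

Final answer: 84/(s² + 49)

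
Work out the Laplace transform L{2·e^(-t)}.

L{e^(at)} = 1/(s-a), so L{e^(-t)} = 1/(s+1). Then L{2·e^(-t)} = 2/(s+1)

Final answer: 2/(s+1)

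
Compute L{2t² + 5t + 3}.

L{2t² + 5t + 3} = 2·2/s³ + 5/s² + 3/s = 4/s³ + 5/s² + 3/s

Final answer: 4/s³ + 5/s² + 3/s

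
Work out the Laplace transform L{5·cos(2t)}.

L{cos(ωt)} = s/(s² + ω²), so L{cos(2t)} = s/(s² + 4). Then L{5·cos(2t)} = 5·s/(s² + 4) = 5s/(s² + 4)

Final answer: 5s/(s² + 4)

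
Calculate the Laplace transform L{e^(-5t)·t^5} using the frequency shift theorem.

L{e^(at)·t^n} = n!/(s-a)^(n+1), so L{e^(-5t)·t^5} = 120/(s+5)^6

Final answer: 120/(s+5)^6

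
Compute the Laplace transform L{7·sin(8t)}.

L{sin(ωt)} = ω/(s² + ω²), so L{sin(8t)} = 8/(s² + 64). Then L{7·sin(8t)} = 7·8/(s² + 64) = 56/(s² + 64)

Final answer: 56/(s² + 64)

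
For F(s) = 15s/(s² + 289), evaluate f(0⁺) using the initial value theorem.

f(0⁺) = lim_{s→∞} s·15s/(s² + 289) = lim_{s→∞} 15s²/(s² + 289) = 15

Final answer: 15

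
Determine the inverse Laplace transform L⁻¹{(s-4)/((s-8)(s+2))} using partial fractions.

Using partial fractions, f(t) = (4e^(8t) + 6e^(-2t))/10

Final answer: (4e^(8t) + 6e^(-2t))/10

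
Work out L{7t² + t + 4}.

L{7t² + t + 4} = 7·2/s³ + 1/s² + 4/s = 14/s³ + 1/s² + 4/s

Final answer: 14/s³ + 1/s² + 4/s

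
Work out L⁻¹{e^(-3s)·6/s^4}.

L⁻¹{6/s^4} = t^3. By the time shift theorem, L⁻¹{e^(-as)F(s)} = u(t-a)f(t-a) with a=3, so L⁻¹{e^(-3s)·6/s^4} = u(t-3)·(t-3)^3

Final answer: u(t-3)·(t-3)^3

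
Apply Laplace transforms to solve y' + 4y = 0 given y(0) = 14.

L{y'} + 4L{y} = 0. sY - 14 + 4Y = 0. Y(s+4) = 14. Y = 14/(s+4)

Final answer: y(t) = 14e^(-4t)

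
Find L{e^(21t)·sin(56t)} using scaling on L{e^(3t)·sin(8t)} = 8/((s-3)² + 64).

Scaling with a=7: L{e^(21t)·sin(56t)} = (1/7) · 8/((s/7-3)² + 64). Simplifying: 56/((s-21)² + 3136)

Final answer: 56/((s-21)² + 3136)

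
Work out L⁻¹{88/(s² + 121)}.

This is the form c·a/(s² + a²) with a = 11, c = 8. L⁻¹ = 8·sin(11t)

Final answer: 8·sin(11t)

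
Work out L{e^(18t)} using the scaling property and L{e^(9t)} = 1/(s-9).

Using L{f(at)} = (1/a)F(s/a) with a=2 and f(t) = e^(9t): L{e^(18t)} = (1/2) · 1/((s/2)-9) = (1/2) · 2/(s-18) = 1/(s-18)

Final answer: 1/(s-18)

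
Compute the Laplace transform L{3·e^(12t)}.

L{e^(at)} = 1/(s-a), so L{e^(12t)} = 1/(s-12). Then L{3·e^(12t)} = 3/(s-12)

Final answer: 3/(s-12)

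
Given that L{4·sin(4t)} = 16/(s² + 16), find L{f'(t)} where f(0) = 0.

L{f'(t)} = s·F(s) - f(0) = s·16/(s² + 16) - 0 = 16s/(s² + 16)

Final answer: 16s/(s² + 16)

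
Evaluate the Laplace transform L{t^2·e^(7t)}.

L{t^n·e^(at)} = n!/(s-a)^(n+1), so L{t^2·e^(7t)} = 2/(s-7)^3

Final answer: 2/(s-7)^3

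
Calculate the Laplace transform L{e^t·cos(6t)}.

L{e^(at)·cos(ωt)} = (s-a)/((s-a)² + ω²), so L{e^t·cos(6t)} = (s-1)/((s-1)² + 36)

Final answer: (s-1)/((s-1)² + 36)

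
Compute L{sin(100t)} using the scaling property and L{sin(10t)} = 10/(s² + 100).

Using L{f(at)} = (1/a)F(s/a) with a=10: L{sin(100t)} = (1/10) · 10/((s/10)² + 100) = (1/10) · 10·100/(s² + 10000) = 100/(s² + 10000)

Final answer: 100/(s² + 10000)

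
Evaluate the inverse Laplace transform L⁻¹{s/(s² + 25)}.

L⁻¹{s/(s² + 25)} = cos(5t)

Final answer: cos(5t)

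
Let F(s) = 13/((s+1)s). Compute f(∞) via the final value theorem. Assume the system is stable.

f(∞) = lim_{s→0} sF(s) = lim_{s→0} 13/(s+1) = 13

Final answer: 13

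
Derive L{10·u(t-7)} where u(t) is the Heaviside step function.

L{u(t-a)} = e^(-as)/s. Here a=7, so L{u(t-7)} = e^(-7s)/s, and L{10·u(t-7)} = 10·e^(-7s)/s

Final answer: 10·e^(-7s)/s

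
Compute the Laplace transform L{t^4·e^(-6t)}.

L{t^n·e^(at)} = n!/(s-a)^(n+1), so L{t^4·e^(-6t)} = 24/(s+6)^5

Final answer: 24/(s+6)^5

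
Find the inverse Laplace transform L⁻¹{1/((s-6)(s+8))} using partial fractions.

Decompose: A/(s-6) + B/(s+8). A = 1/14, B = -1/14. f(t) = (e^(6t) - e^(-8t))/14

Final answer: (e^(6t) - e^(-8t))/14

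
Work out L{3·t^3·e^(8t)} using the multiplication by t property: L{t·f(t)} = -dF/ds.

Using L{t^n·e^(at)} = n!/(s-a)^(n+1), L{t^3·e^(8t)} = 6/(s-8)^4, so L{3·t^3·e^(8t)} = 3·6/(s-8)^4 = 18/(s-8)^4

Final answer: 18/(s-8)^4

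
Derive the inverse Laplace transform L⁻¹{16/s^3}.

L⁻¹{n!/s^(n+1)} = t^n with n=2. So L⁻¹{2/s^3} = t^2, and L⁻¹{16/s^3} = (16/2)·t^2 = 8·t^2

Final answer: 8·t^2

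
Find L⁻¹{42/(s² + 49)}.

This is the form c·a/(s² + a²) with a = 7, c = 6. L⁻¹ = 6·sin(7t)

Final answer: 6·sin(7t)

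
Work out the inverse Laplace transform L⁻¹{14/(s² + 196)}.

L⁻¹{14/(s² + 196)} = sin(14t)

Final answer: sin(14t)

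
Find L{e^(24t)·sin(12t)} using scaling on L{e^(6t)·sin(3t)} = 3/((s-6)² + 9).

Scaling with a=4: L{e^(24t)·sin(12t)} = (1/4) · 3/((s/4-6)² + 9). Simplifying: 12/((s-24)² + 144)

Final answer: 12/((s-24)² + 144)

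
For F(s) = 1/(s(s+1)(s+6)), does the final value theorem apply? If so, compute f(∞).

Poles of sF(s) = 1/((s+1)(s+6)) are at s = -1 and s = -6, both in the left half-plane. Theorem applies. f(∞) = lim_{s→0} sF(s) = 1/(1·6) = 1/6

Final answer: 1/6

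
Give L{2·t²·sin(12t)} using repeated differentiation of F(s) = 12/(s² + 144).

F(s) = 12/(s² + 144). F'(s) = -24s/(s² + 144)². F''(s) = -24(144 - 3s²)/(s² + 144)³ = (72s² - 3456)/(s² + 144)³. So L{t²·sin(12t)} = (-1)² F''(s) = (72s² - 3456)/(s² + 144)³. Then L{2·t²·sin(12t)} = 2·(72s² - 3456)/(s² + 144)³ = (144s² - 6912)/(s² + 144)³

Final answer: (144s² - 6912)/(s² + 144)³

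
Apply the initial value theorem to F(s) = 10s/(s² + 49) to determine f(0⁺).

f(0⁺) = lim_{s→∞} s·10s/(s² + 49) = lim_{s→∞} 10s²/(s² + 49) = 10

Final answer: 10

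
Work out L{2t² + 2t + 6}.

L{2t² + 2t + 6} = 2·2/s³ + 2/s² + 6/s = 4/s³ + 2/s² + 6/s

Final answer: 4/s³ + 2/s² + 6/s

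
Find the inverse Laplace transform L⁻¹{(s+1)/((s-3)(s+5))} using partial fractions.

Using partial fractions, f(t) = (4e^(3t) + 4e^(-5t))/8

Final answer: (4e^(3t) + 4e^(-5t))/8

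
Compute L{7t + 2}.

L{7t + 2} = 7·L{t} + 2·L{1} = 7/s² + 2/s

Final answer: 7/s² + 2/s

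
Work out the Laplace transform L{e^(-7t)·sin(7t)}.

L{e^(at)·sin(ωt)} = ω/((s-a)² + ω²), so L{e^(-7t)·sin(7t)} = 7/((s+7)² + 49)

Final answer: 7/((s+7)² + 49)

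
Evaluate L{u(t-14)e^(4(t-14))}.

u(t-a)f(t-a) with f(t)=e^(4t). L{e^(4t)} = 1/(s-4). By time shift: e^(-14s)/(s-4)

Final answer: e^(-14s)/(s-4)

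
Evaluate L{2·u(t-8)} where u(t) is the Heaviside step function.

L{u(t-a)} = e^(-as)/s. Here a=8, so L{u(t-8)} = e^(-8s)/s, and L{2·u(t-8)} = 2·e^(-8s)/s

Final answer: 2·e^(-8s)/s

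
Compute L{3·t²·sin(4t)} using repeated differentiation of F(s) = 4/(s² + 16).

F(s) = 4/(s² + 16). F'(s) = -8s/(s² + 16)². F''(s) = -8(16 - 3s²)/(s² + 16)³ = (24s² - 128)/(s² + 16)³. So L{t²·sin(4t)} = (-1)² F''(s) = (24s² - 128)/(s² + 16)³. Then L{3·t²·sin(4t)} = 3·(24s² - 128)/(s² + 16)³ = (72s² - 384)/(s² + 16)³

Final answer: (72s² - 384)/(s² + 16)³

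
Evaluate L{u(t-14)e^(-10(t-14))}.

u(t-a)f(t-a) with f(t)=e^(-10t). L{e^(-10t)} = 1/(s+10). By time shift: e^(-14s)/(s+10)

Final answer: e^(-14s)/(s+10)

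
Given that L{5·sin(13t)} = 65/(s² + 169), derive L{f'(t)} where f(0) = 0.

L{f'(t)} = s·F(s) - f(0) = s·65/(s² + 169) - 0 = 65s/(s² + 169)

Final answer: 65s/(s² + 169)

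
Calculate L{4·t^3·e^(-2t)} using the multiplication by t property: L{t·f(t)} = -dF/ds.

Using L{t^n·e^(at)} = n!/(s-a)^(n+1), L{t^3·e^(-2t)} = 6/(s+2)^4, so L{4·t^3·e^(-2t)} = 4·6/(s+2)^4 = 24/(s+2)^4

Final answer: 24/(s+2)^4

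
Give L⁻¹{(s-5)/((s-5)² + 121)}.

Using frequency shift: L⁻¹{(s-a)/((s-a)² + b²)} = e^(at)cos(bt). Here a=5, b=11

Final answer: e^(5t)·cos(11t)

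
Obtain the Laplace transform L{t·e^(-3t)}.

L{t^n·e^(at)} = n!/(s-a)^(n+1), so L{t·e^(-3t)} = 1/(s+3)^2

Final answer: 1/(s+3)^2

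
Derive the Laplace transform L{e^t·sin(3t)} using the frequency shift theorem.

Frequency shift: L{e^(at)f(t)} = F(s-a). L{e^t·sin(3t)} = 3/((s-1)² + 9)

Final answer: 3/((s-1)² + 9)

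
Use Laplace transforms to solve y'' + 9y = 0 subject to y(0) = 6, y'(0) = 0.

L{y''} + 9L{y} = 0. s²Y - 6s - 0 + 9Y = 0. Y(s² + 9) = 6s. Y = (6s)/(s² + 9). Inverting: y(t) = 6cos(3t)

Final answer: y(t) = 6cos(3t)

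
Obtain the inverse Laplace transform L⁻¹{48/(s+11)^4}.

L⁻¹{n!/(s-a)^(n+1)} = t^n·e^(at) with n=3, a=-11. So L⁻¹{6/(s+11)^4} = t^3·e^(-11t), and L⁻¹{48/(s+11)^4} = (48/6)·t^3·e^(-11t) = 8·t^3·e^(-11t)

Final answer: 8·t^3·e^(-11t)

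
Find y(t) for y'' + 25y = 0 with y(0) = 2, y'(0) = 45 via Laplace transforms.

L{y''} + 25L{y} = 0. s²Y - 2s - 45 + 25Y = 0. Y(s² + 25) = 2s + 45. Y = (2s + 45)/(s² + 25). Inverting: y(t) = 2cos(5t) + 9sin(5t)

Final answer: y(t) = 2cos(5t) + 9sin(5t)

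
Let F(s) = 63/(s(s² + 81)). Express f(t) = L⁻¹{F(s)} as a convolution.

63/(s(s² + 81)) = (1/s)·(63/(s² + 81)) = L{1}·L{7·sin(9t)}. So f(t) = 1*(7·sin(9t)) = ∫₀ᵗ 7·sin(9τ) dτ

Final answer: ∫₀ᵗ 7·sin(9τ) dτ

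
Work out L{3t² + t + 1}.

L{3t² + t + 1} = 3·2/s³ + 1/s² + 1/s = 6/s³ + 1/s² + 1/s

Final answer: 6/s³ + 1/s² + 1/s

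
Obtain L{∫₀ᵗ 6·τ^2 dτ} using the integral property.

L{∫₀ᵗ f(τ)dτ} = F(s)/s with f(t) = 6t^2. F(s) = 12/s^3, so L{∫₀ᵗ 6·τ^2 dτ} = (12/s^3)/s = 12/s^4. (Check: ∫₀ᵗ 6·τ^2 dτ = 6t^3/3.)

Final answer: 12/s^4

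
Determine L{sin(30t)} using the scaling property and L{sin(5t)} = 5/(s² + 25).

Using L{f(at)} = (1/a)F(s/a) with a=6: L{sin(30t)} = (1/6) · 5/((s/6)² + 25) = (1/6) · 5·36/(s² + 900) = 30/(s² + 900)

Final answer: 30/(s² + 900)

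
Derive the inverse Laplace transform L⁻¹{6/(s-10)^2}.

L⁻¹{n!/(s-a)^(n+1)} = t^n·e^(at) with n=1, a=10. So L⁻¹{1/(s-10)^2} = t·e^(10t), and L⁻¹{6/(s-10)^2} = (6/1)·t·e^(10t) = 6·t·e^(10t)

Final answer: 6·t·e^(10t)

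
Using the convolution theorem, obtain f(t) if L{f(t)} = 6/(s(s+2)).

6/(s(s+2)) = (6/s)·(1/(s+2)) = L{6}·L{e^(-2t)}. By convolution, f(t) = 6*e^(-2t) = ∫₀ᵗ 6·e^(-2τ) dτ = 6·(1 - e^(-2t))/2

Final answer: 6·(1 - e^(-2t))/2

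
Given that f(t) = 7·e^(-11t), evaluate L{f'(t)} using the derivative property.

f(0) = 7, F(s) = 7/(s+11). L{f'(t)} = s·F(s) - f(0) = 7s/(s+11) - 7 = (7s - 7(s+11))/(s+11) = -77/(s+11)

Final answer: -77/(s+11)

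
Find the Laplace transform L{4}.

L{4} = 4 · L{1} = 4/s

Final answer: 4/s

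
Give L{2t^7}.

L{t^n} = n!/s^(n+1). So L{2t^7} = 2·7!/s^8 = 10080/s^8

Final answer: 10080/s^8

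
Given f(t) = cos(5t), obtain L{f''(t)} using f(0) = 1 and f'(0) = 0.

F(s) = s/(s² + 25). L{f''(t)} = s²F(s) - sf(0) - f'(0) = s³/(s² + 25) - s = (s³ - s(s² + 25))/(s² + 25) = -25s/(s² + 25)

Final answer: -25s/(s² + 25)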